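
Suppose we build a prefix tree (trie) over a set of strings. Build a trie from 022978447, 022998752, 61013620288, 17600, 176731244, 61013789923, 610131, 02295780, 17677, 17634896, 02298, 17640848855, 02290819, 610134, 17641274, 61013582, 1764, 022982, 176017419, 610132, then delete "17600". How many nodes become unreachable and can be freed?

1

After clearing the end-marker at "17600", prune upward until reaching a node still needed by another word.
The suffix "0" (1 node) is used only by "17600"; the node for "1760" still has the child "1", so pruning stops there.
Nodes removed: 1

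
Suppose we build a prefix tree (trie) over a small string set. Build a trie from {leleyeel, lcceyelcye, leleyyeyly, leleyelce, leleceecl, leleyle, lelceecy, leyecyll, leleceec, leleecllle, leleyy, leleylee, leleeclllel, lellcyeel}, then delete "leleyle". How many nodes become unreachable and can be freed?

A node on "leleyle"'s path can go only if nothing else ends at it or branches off below it.
Every node on "leleyle" is still needed (e.g. by "leleylee"), so nothing is freed.
Nodes removed: 0

0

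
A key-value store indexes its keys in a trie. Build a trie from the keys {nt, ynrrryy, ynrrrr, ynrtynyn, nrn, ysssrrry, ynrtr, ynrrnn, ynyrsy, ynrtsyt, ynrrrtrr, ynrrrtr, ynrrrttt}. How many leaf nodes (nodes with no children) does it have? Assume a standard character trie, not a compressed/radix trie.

A leaf is a node with no children — equivalently, the end of a word that is not a proper prefix of any other stored word.
Those words: "nrn", "nt", "ynrrnn", "ynrrrr", "ynrrrtrr", "ynrrrttt", "ynrrryy", "ynrtr", "ynrtsyt", "ynrtynyn", "ynyrsy", "ysssrrry"
Leaf count: 12

12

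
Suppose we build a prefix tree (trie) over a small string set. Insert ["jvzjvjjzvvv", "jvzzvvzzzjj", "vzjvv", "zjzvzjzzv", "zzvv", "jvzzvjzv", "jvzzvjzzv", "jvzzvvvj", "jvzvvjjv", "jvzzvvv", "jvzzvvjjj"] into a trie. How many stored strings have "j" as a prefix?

Traverse to the node for "j", then collect every word in that subtree.
Matches: "jvzjvjjzvvv", "jvzvvjjv", "jvzzvjzv", "jvzzvjzzv", "jvzzvvjjj", "jvzzvvv", "jvzzvvvj", "jvzzvvzzzjj"
Count: 8

8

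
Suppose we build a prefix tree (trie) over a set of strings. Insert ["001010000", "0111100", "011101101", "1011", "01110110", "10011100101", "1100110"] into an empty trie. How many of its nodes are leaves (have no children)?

6

A leaf is a node with no children — equivalently, the end of a word that is not a proper prefix of any other stored word.
Those words: "001010000", "011101101", "0111100", "10011100101", "1011", "1100110"
Leaf count: 6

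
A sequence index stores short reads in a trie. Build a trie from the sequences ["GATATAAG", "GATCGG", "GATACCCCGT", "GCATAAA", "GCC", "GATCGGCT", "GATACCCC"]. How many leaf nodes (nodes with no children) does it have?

5

Leaves are exactly the stored words that no other stored word extends.
Those words: "GATACCCCGT", "GATATAAG", "GATCGGCT", "GCATAAA", "GCC"
Leaf count: 5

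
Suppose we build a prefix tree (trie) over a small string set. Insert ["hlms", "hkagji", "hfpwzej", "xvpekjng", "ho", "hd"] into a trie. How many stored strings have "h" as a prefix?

Walk to "h"; the words in its subtree are exactly those with that prefix.
Matches: "hd", "hfpwzej", "hkagji", "hlms", "ho"
Count: 5

5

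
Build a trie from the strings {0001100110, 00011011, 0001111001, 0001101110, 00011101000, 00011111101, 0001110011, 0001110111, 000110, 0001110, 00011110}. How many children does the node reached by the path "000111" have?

2

Follow the path "000111" to its node, then look at its outgoing edges.
Characters that immediately follow "000111" among the stored strings: {0, 1}.
That node has 2 child edges.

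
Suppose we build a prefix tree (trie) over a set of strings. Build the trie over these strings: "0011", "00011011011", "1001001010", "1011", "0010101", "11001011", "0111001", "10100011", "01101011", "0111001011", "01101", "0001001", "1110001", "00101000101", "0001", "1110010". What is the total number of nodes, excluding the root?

Insert word by word; a character creates a node only if that edge doesn't already exist:
  "0011" → 4 new (0, 0, 1, 1)
  "00011011011" → prefix "00" already present; 9 new (0, 1, 1, 0, 1, 1, 0, 1, 1)
  "1001001010" → 10 new (1, 0, 0, 1, 0, 0, 1, 0, 1, 0)
  "1011" → prefix "10" already present; 2 new (1, 1)
  "0010101" → prefix "001" already present; 4 new (0, 1, 0, 1)
  "11001011" → prefix "1" already present; 7 new (1, 0, 0, 1, 0, 1, 1)
  "0111001" → prefix "0" already present; 6 new (1, 1, 1, 0, 0, 1)
  "10100011" → prefix "101" already present; 5 new (0, 0, 0, 1, 1)
  "01101011" → prefix "011" already present; 5 new (0, 1, 0, 1, 1)
  "0111001011" → prefix "0111001" already present; 3 new (0, 1, 1)
  "01101" → prefix "01101" already present; 0 new (none)
  "0001001" → prefix "0001" already present; 3 new (0, 0, 1)
  "1110001" → prefix "11" already present; 5 new (1, 0, 0, 0, 1)
  "00101000101" → prefix "001010" already present; 5 new (0, 0, 1, 0, 1)
  "0001" → prefix "0001" already present; 0 new (none)
  "1110010" → prefix "11100" already present; 2 new (1, 0)
Total nodes = 4 + 9 + 10 + 2 + 4 + 7 + 6 + 5 + 5 + 3 + 0 + 3 + 5 + 5 + 0 + 2 = 70

70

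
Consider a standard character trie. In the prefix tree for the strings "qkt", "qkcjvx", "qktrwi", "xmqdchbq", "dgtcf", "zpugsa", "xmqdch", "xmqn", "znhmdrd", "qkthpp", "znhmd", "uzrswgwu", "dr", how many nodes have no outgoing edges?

10

Leaves are exactly the stored words that no other stored word extends.
Those words: "dgtcf", "dr", "qkcjvx", "qkthpp", "qktrwi", "uzrswgwu", "xmqdchbq", "xmqn", "znhmdrd", "zpugsa"
Leaf count: 10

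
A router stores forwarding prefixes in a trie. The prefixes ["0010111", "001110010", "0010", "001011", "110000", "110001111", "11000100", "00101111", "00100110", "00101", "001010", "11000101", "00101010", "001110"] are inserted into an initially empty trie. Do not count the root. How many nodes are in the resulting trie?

34

For each word, the new-node count is its length minus the longest prefix already in the trie:
  "0010111" → 7 new (0, 0, 1, 0, 1, 1, 1)
  "001110010" → prefix "001" already present; 6 new (1, 1, 0, 0, 1, 0)
  "0010" → prefix "0010" already present; 0 new (none)
  "001011" → prefix "001011" already present; 0 new (none)
  "110000" → 6 new (1, 1, 0, 0, 0, 0)
  "110001111" → prefix "11000" already present; 4 new (1, 1, 1, 1)
  "11000100" → prefix "110001" already present; 2 new (0, 0)
  "00101111" → prefix "0010111" already present; 1 new (1)
  "00100110" → prefix "0010" already present; 4 new (0, 1, 1, 0)
  "00101" → prefix "00101" already present; 0 new (none)
  "001010" → prefix "00101" already present; 1 new (0)
  "11000101" → prefix "1100010" already present; 1 new (1)
  "00101010" → prefix "001010" already present; 2 new (1, 0)
  "001110" → prefix "001110" already present; 0 new (none)
Total nodes = 7 + 6 + 0 + 0 + 6 + 4 + 2 + 1 + 4 + 0 + 1 + 1 + 2 + 0 = 34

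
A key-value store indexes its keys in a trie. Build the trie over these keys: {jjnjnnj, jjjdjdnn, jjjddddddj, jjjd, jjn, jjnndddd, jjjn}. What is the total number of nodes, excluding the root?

25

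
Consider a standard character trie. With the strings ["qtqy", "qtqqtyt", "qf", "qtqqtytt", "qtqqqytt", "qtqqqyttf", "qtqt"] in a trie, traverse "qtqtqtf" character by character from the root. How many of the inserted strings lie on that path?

1

Traverse "qtqtqtf" character by character; count nodes along the way that are marked as word ends.
Prefixes of the query that are stored words: "qtqt"
Count: 1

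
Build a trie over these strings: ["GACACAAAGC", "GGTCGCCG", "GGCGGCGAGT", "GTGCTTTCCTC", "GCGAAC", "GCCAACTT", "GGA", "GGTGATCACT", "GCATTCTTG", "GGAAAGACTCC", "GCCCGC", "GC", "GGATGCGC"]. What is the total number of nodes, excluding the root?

Trace insertions, counting only characters that open a new branch:
  "GACACAAAGC" → 10 new (G, A, C, A, C, A, A, A, G, C)
  "GGTCGCCG" → prefix "G" already present; 7 new (G, T, C, G, C, C, G)
  "GGCGGCGAGT" → prefix "GG" already present; 8 new (C, G, G, C, G, A, G, T)
  "GTGCTTTCCTC" → prefix "G" already present; 10 new (T, G, C, T, T, T, C, C, T, C)
  "GCGAAC" → prefix "G" already present; 5 new (C, G, A, A, C)
  "GCCAACTT" → prefix "GC" already present; 6 new (C, A, A, C, T, T)
  "GGA" → prefix "GG" already present; 1 new (A)
  "GGTGATCACT" → prefix "GGT" already present; 7 new (G, A, T, C, A, C, T)
  "GCATTCTTG" → prefix "GC" already present; 7 new (A, T, T, C, T, T, G)
  "GGAAAGACTCC" → prefix "GGA" already present; 8 new (A, A, G, A, C, T, C, C)
  "GCCCGC" → prefix "GCC" already present; 3 new (C, G, C)
  "GC" → prefix "GC" already present; 0 new (none)
  "GGATGCGC" → prefix "GGA" already present; 5 new (T, G, C, G, C)
Total nodes = 10 + 7 + 8 + 10 + 5 + 6 + 1 + 7 + 7 + 8 + 3 + 0 + 5 = 77

77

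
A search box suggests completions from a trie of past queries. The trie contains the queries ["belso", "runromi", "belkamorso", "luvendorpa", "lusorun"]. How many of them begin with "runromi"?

1

Walk to "runromi"; the words in its subtree are exactly those with that prefix.
Matches: "runromi"
Count: 1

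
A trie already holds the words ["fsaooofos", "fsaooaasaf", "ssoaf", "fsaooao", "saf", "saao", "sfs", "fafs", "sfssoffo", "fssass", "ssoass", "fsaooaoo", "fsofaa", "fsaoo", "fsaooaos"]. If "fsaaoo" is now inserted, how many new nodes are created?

"fsa" is already a path in the trie; the remaining "aoo" must be added.
Each of the 3 remaining characters creates one node.

3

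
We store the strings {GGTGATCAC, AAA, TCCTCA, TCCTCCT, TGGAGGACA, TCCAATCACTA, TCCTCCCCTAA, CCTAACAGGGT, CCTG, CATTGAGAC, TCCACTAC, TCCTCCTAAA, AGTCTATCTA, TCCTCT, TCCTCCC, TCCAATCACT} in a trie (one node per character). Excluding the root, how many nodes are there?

Count nodes per top-level branch (shared prefixes stored once):
  'A'-branch (AAA, AGTCTATCTA): 12 nodes
  'C'-branch (CATTGAGAC, CCTAACAGGGT, CCTG): 20 nodes
  'G'-branch (GGTGATCAC): 9 nodes
  'T'-branch (TCCAATCACT, TCCAATCACTA, TCCACTAC, TCCTCA, TCCTCCC, TCCTCCCCTAA, TCCTCCT, TCCTCCTAAA, TCCTCT, TGGAGGACA): 37 nodes
Sum: 78

78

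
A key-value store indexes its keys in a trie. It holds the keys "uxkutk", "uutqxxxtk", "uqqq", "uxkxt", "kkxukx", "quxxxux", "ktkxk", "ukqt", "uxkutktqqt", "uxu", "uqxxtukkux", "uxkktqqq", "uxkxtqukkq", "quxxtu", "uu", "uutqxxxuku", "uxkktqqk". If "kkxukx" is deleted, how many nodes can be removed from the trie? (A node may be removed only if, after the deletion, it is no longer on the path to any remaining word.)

A node on "kkxukx"'s path can go only if nothing else ends at it or branches off below it.
The suffix "kxukx" (5 nodes) is used only by "kkxukx"; the node for "k" still has the child "t", so pruning stops there.
Nodes removed: 5

5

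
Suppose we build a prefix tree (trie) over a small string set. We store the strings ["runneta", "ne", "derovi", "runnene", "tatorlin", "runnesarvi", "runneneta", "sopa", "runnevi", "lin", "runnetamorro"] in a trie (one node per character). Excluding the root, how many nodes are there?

46

Trace insertions, counting only characters that open a new branch:
  "runneta" → 7 new (r, u, n, n, e, t, a)
  "ne" → 2 new (n, e)
  "derovi" → 6 new (d, e, r, o, v, i)
  "runnene" → prefix "runne" already present; 2 new (n, e)
  "tatorlin" → 8 new (t, a, t, o, r, l, i, n)
  "runnesarvi" → prefix "runne" already present; 5 new (s, a, r, v, i)
  "runneneta" → prefix "runnene" already present; 2 new (t, a)
  "sopa" → 4 new (s, o, p, a)
  "runnevi" → prefix "runne" already present; 2 new (v, i)
  "lin" → 3 new (l, i, n)
  "runnetamorro" → prefix "runneta" already present; 5 new (m, o, r, r, o)
Total nodes = 7 + 2 + 6 + 2 + 8 + 5 + 2 + 4 + 2 + 3 + 5 = 46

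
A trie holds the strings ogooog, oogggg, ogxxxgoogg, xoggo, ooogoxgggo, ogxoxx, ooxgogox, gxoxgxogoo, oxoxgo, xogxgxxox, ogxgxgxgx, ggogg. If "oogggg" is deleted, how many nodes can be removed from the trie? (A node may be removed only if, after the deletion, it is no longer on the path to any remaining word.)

4

Walk "oogggg" from the leaf back toward the root, removing each node that no remaining word uses.
The suffix "gggg" (4 nodes) is used only by "oogggg"; the node for "oo" still has the child "o", so pruning stops there.
Nodes removed: 4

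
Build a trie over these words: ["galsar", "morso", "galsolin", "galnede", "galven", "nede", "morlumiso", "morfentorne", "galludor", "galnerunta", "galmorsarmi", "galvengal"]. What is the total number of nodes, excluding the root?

Insert word by word; a character creates a node only if that edge doesn't already exist:
  "galsar" → 6 new (g, a, l, s, a, r)
  "morso" → 5 new (m, o, r, s, o)
  "galsolin" → prefix "gals" already present; 4 new (o, l, i, n)
  "galnede" → prefix "gal" already present; 4 new (n, e, d, e)
  "galven" → prefix "gal" already present; 3 new (v, e, n)
  "nede" → 4 new (n, e, d, e)
  "morlumiso" → prefix "mor" already present; 6 new (l, u, m, i, s, o)
  "morfentorne" → prefix "mor" already present; 8 new (f, e, n, t, o, r, n, e)
  "galludor" → prefix "gal" already present; 5 new (l, u, d, o, r)
  "galnerunta" → prefix "galne" already present; 5 new (r, u, n, t, a)
  "galmorsarmi" → prefix "gal" already present; 8 new (m, o, r, s, a, r, m, i)
  "galvengal" → prefix "galven" already present; 3 new (g, a, l)
Total nodes = 6 + 5 + 4 + 4 + 3 + 4 + 6 + 8 + 5 + 5 + 8 + 3 = 61

61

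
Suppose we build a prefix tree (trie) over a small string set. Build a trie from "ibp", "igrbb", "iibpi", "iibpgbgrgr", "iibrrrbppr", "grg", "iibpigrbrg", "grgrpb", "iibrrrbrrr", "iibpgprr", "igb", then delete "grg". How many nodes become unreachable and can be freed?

A node on "grg"'s path can go only if nothing else ends at it or branches off below it.
Every node on "grg" is still needed (e.g. by "grgrpb"), so nothing is freed.
Nodes removed: 0

0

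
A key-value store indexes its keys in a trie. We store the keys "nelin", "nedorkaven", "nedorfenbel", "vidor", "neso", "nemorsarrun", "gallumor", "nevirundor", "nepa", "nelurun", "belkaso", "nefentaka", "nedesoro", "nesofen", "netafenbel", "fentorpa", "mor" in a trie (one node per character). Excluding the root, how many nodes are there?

98

Trace insertions, counting only characters that open a new branch:
  "nelin" → 5 new (n, e, l, i, n)
  "nedorkaven" → prefix "ne" already present; 8 new (d, o, r, k, a, v, e, n)
  "nedorfenbel" → prefix "nedor" already present; 6 new (f, e, n, b, e, l)
  "vidor" → 5 new (v, i, d, o, r)
  "neso" → prefix "ne" already present; 2 new (s, o)
  "nemorsarrun" → prefix "ne" already present; 9 new (m, o, r, s, a, r, r, u, n)
  "gallumor" → 8 new (g, a, l, l, u, m, o, r)
  "nevirundor" → prefix "ne" already present; 8 new (v, i, r, u, n, d, o, r)
  "nepa" → prefix "ne" already present; 2 new (p, a)
  "nelurun" → prefix "nel" already present; 4 new (u, r, u, n)
  "belkaso" → 7 new (b, e, l, k, a, s, o)
  "nefentaka" → prefix "ne" already present; 7 new (f, e, n, t, a, k, a)
  "nedesoro" → prefix "ned" already present; 5 new (e, s, o, r, o)
  "nesofen" → prefix "neso" already present; 3 new (f, e, n)
  "netafenbel" → prefix "ne" already present; 8 new (t, a, f, e, n, b, e, l)
  "fentorpa" → 8 new (f, e, n, t, o, r, p, a)
  "mor" → 3 new (m, o, r)
Total nodes = 5 + 8 + 6 + 5 + 2 + 9 + 8 + 8 + 2 + 4 + 7 + 7 + 5 + 3 + 8 + 8 + 3 = 98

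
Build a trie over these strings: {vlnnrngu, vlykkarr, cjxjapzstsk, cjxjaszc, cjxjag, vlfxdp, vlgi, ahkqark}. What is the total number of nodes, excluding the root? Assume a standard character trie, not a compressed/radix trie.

Count nodes per top-level branch (shared prefixes stored once):
  'a'-branch (ahkqark): 7 nodes
  'c'-branch (cjxjag, cjxjapzstsk, cjxjaszc): 15 nodes
  'v'-branch (vlfxdp, vlgi, vlnnrngu, vlykkarr): 20 nodes
Sum: 42

42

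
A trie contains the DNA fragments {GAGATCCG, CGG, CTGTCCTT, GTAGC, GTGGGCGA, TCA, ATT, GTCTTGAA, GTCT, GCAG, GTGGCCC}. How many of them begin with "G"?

7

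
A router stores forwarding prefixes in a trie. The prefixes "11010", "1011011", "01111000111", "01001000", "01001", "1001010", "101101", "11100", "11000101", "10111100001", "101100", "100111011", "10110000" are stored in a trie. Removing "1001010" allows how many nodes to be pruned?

3

After clearing the end-marker at "1001010", prune upward until reaching a node still needed by another word.
The suffix "010" (3 nodes) is used only by "1001010"; the node for "1001" still has the child "1", so pruning stops there.
Nodes removed: 3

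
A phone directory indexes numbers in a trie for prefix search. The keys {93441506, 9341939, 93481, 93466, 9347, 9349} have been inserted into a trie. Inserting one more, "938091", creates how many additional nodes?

4

Walking "938091" from the root, the first 2 characters ("93") follow existing edges; "8" is the first miss.
New nodes needed: |"938091"| − 2 = 6 − 2 = 4.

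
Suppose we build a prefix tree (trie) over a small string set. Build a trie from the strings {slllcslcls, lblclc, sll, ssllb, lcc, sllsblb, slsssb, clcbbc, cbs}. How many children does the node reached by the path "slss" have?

1

The children of the "slss" node are the distinct next characters among strings starting with "slss".
Distinct next characters after "slss": s.
That node has 1 child edge.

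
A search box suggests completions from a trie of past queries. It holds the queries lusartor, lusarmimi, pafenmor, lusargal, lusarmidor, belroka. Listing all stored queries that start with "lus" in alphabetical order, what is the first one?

lusargal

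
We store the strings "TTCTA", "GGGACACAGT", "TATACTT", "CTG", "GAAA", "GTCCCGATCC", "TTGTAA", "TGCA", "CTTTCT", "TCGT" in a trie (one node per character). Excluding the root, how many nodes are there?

For each word, the new-node count is its length minus the longest prefix already in the trie:
  "TTCTA" → 5 new (T, T, C, T, A)
  "GGGACACAGT" → 10 new (G, G, G, A, C, A, C, A, G, T)
  "TATACTT" → prefix "T" already present; 6 new (A, T, A, C, T, T)
  "CTG" → 3 new (C, T, G)
  "GAAA" → prefix "G" already present; 3 new (A, A, A)
  "GTCCCGATCC" → prefix "G" already present; 9 new (T, C, C, C, G, A, T, C, C)
  "TTGTAA" → prefix "TT" already present; 4 new (G, T, A, A)
  "TGCA" → prefix "T" already present; 3 new (G, C, A)
  "CTTTCT" → prefix "CT" already present; 4 new (T, T, C, T)
  "TCGT" → prefix "T" already present; 3 new (C, G, T)
Total nodes = 5 + 10 + 6 + 3 + 3 + 9 + 4 + 3 + 4 + 3 = 50

50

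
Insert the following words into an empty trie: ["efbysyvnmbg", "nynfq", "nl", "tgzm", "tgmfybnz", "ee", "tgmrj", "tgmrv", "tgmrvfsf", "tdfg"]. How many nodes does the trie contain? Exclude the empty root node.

37

For each word, the new-node count is its length minus the longest prefix already in the trie:
  "efbysyvnmbg" → 11 new (e, f, b, y, s, y, v, n, m, b, g)
  "nynfq" → 5 new (n, y, n, f, q)
  "nl" → prefix "n" already present; 1 new (l)
  "tgzm" → 4 new (t, g, z, m)
  "tgmfybnz" → prefix "tg" already present; 6 new (m, f, y, b, n, z)
  "ee" → prefix "e" already present; 1 new (e)
  "tgmrj" → prefix "tgm" already present; 2 new (r, j)
  "tgmrv" → prefix "tgmr" already present; 1 new (v)
  "tgmrvfsf" → prefix "tgmrv" already present; 3 new (f, s, f)
  "tdfg" → prefix "t" already present; 3 new (d, f, g)
Total nodes = 11 + 5 + 1 + 4 + 6 + 1 + 2 + 1 + 3 + 3 = 37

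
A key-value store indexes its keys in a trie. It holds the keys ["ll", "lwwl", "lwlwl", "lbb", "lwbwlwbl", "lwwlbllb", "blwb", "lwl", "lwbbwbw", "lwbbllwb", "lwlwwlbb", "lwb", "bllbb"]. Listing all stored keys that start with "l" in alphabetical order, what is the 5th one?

DFS of the "l" subtree visits, in order: "lbb", "ll", "lwb", "lwbbllwb", "lwbbwbw", "lwbwlwbl", "lwl", "lwlwl", "lwlwwlbb", "lwwl", "lwwlbllb"
The 5th is lwbbwbw.

lwbbwbw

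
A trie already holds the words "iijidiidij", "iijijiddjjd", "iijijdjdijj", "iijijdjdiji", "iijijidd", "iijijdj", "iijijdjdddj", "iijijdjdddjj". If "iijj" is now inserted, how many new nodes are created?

The longest prefix of "iijj" already in the trie is "iij" (length 3).
So 4 − 3 = 1 new nodes.

1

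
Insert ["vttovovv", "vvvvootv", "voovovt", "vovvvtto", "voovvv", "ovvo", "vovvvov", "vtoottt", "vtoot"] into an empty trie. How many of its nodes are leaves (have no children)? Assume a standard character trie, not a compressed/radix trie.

8

A leaf is a node with no children — equivalently, the end of a word that is not a proper prefix of any other stored word.
Those words: "ovvo", "voovovt", "voovvv", "vovvvov", "vovvvtto", "vtoottt", "vttovovv", "vvvvootv"
Leaf count: 8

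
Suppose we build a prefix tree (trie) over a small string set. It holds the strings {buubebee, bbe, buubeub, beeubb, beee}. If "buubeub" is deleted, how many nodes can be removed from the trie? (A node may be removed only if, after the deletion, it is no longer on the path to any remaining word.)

2

A node on "buubeub"'s path can go only if nothing else ends at it or branches off below it.
The suffix "ub" (2 nodes) is used only by "buubeub"; the node for "buube" still has the child "b", so pruning stops there.
Nodes removed: 2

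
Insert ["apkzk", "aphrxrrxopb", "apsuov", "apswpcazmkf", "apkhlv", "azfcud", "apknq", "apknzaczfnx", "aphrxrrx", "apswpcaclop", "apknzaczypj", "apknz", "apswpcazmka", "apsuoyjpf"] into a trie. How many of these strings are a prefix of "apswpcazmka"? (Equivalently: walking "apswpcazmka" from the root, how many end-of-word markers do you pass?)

1

Check each prefix of "apswpcazmka" against the stored set — each match is an end-marker on the path.
Prefixes of the query that are stored words: "apswpcazmka"
Count: 1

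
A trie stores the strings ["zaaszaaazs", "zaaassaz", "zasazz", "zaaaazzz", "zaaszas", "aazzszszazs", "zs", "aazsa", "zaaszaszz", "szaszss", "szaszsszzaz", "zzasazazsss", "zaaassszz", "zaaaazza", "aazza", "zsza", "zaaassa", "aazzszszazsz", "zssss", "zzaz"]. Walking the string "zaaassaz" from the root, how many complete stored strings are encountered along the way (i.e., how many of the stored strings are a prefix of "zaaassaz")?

2

Check each prefix of "zaaassaz" against the stored set — each match is an end-marker on the path.
Prefixes of the query that are stored words: "zaaassa", "zaaassaz"
Count: 2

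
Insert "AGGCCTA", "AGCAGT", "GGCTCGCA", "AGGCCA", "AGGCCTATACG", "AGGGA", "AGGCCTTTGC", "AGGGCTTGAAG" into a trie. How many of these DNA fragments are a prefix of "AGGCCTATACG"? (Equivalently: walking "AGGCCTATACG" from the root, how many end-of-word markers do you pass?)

2

Traverse "AGGCCTATACG" character by character; count nodes along the way that are marked as word ends.
Prefixes of the query that are stored words: "AGGCCTA", "AGGCCTATACG"
Count: 2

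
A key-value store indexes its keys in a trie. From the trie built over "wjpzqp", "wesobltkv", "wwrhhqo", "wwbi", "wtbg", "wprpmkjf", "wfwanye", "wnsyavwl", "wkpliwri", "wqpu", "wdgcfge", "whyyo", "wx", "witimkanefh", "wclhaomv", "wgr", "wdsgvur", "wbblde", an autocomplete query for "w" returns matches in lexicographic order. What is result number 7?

wgr

DFS of the "w" subtree visits, in order: "wbblde", "wclhaomv", "wdgcfge", "wdsgvur", "wesobltkv", "wfwanye", "wgr", "whyyo", "witimkanefh", "wjpzqp", "wkpliwri", "wnsyavwl", "wprpmkjf", "wqpu", "wtbg", "wwbi", "wwrhhqo", "wx"
The 7th is wgr.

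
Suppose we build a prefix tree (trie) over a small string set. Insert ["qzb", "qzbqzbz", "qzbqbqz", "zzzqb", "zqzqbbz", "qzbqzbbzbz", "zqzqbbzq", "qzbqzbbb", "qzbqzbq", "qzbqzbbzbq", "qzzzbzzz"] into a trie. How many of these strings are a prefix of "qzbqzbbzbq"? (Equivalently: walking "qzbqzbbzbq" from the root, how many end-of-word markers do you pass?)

2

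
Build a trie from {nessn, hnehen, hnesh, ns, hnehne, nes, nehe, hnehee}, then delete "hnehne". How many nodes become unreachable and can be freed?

2

Walk "hnehne" from the leaf back toward the root, removing each node that no remaining word uses.
The suffix "ne" (2 nodes) is used only by "hnehne"; the node for "hneh" still has the child "e", so pruning stops there.
Nodes removed: 2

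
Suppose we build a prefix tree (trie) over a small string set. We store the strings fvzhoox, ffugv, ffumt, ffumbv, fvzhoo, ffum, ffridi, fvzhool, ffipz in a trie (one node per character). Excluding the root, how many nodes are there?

23

Count nodes per top-level branch (shared prefixes stored once):
  'f'-branch (ffipz, ffridi, ffugv, ffum, ffumbv, ffumt, fvzhoo, fvzhool, fvzhoox): 23 nodes
Sum: 23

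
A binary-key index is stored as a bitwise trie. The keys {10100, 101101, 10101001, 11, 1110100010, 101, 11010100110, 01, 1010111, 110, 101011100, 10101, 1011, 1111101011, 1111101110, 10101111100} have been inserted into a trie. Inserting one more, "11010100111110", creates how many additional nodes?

"1101010011" is already a path in the trie; the remaining "1110" must be added.
So 14 − 10 = 4 new nodes.

4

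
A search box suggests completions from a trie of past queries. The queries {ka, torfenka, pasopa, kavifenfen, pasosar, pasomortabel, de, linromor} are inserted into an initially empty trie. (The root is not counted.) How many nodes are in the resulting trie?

Insert word by word; a character creates a node only if that edge doesn't already exist:
  "ka" → 2 new (k, a)
  "torfenka" → 8 new (t, o, r, f, e, n, k, a)
  "pasopa" → 6 new (p, a, s, o, p, a)
  "kavifenfen" → prefix "ka" already present; 8 new (v, i, f, e, n, f, e, n)
  "pasosar" → prefix "paso" already present; 3 new (s, a, r)
  "pasomortabel" → prefix "paso" already present; 8 new (m, o, r, t, a, b, e, l)
  "de" → 2 new (d, e)
  "linromor" → 8 new (l, i, n, r, o, m, o, r)
Total nodes = 2 + 8 + 6 + 8 + 3 + 8 + 2 + 8 = 45

45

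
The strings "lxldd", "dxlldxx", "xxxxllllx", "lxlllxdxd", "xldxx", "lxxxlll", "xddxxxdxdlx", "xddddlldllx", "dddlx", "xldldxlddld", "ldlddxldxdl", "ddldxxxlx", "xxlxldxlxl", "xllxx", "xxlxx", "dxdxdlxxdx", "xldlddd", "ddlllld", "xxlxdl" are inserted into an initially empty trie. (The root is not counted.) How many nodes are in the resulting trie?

111

Count nodes per top-level branch (shared prefixes stored once):
  'd'-branch (dddlx, ddldxxxlx, ddlllld, dxdxdlxxdx, dxlldxx): 30 nodes
  'l'-branch (ldlddxldxdl, lxldd, lxlllxdxd, lxxxlll): 26 nodes
  'x'-branch (xddddlldllx, xddxxxdxdlx, xldlddd, xldldxlddld, xldxx, xllxx, xxlxdl, xxlxldxlxl, xxlxx, xxxxllllx): 55 nodes
Sum: 111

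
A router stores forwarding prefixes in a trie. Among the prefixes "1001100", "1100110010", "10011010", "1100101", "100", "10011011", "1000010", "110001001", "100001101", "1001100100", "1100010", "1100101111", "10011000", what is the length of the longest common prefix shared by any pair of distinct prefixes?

The deepest shared node is where two words last agree before diverging.
e.g. "1001100" and "10011000" share the prefix "1001100" of length 7; no pair shares a longer one.
Longest shared-prefix length: 7

7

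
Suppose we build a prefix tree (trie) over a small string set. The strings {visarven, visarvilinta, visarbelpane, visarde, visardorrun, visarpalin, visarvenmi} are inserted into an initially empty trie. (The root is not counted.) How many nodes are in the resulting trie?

For each word, the new-node count is its length minus the longest prefix already in the trie:
  "visarven" → 8 new (v, i, s, a, r, v, e, n)
  "visarvilinta" → prefix "visarv" already present; 6 new (i, l, i, n, t, a)
  "visarbelpane" → prefix "visar" already present; 7 new (b, e, l, p, a, n, e)
  "visarde" → prefix "visar" already present; 2 new (d, e)
  "visardorrun" → prefix "visard" already present; 5 new (o, r, r, u, n)
  "visarpalin" → prefix "visar" already present; 5 new (p, a, l, i, n)
  "visarvenmi" → prefix "visarven" already present; 2 new (m, i)
Total nodes = 8 + 6 + 7 + 2 + 5 + 5 + 2 = 35

35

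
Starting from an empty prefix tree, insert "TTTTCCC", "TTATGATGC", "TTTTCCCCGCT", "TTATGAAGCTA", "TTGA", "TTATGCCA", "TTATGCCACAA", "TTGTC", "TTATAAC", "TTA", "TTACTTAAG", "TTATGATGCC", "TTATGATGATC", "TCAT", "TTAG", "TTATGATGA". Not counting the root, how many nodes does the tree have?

50

Insert word by word; a character creates a node only if that edge doesn't already exist:
  "TTTTCCC" → 7 new (T, T, T, T, C, C, C)
  "TTATGATGC" → prefix "TT" already present; 7 new (A, T, G, A, T, G, C)
  "TTTTCCCCGCT" → prefix "TTTTCCC" already present; 4 new (C, G, C, T)
  "TTATGAAGCTA" → prefix "TTATGA" already present; 5 new (A, G, C, T, A)
  "TTGA" → prefix "TT" already present; 2 new (G, A)
  "TTATGCCA" → prefix "TTATG" already present; 3 new (C, C, A)
  "TTATGCCACAA" → prefix "TTATGCCA" already present; 3 new (C, A, A)
  "TTGTC" → prefix "TTG" already present; 2 new (T, C)
  "TTATAAC" → prefix "TTAT" already present; 3 new (A, A, C)
  "TTA" → prefix "TTA" already present; 0 new (none)
  "TTACTTAAG" → prefix "TTA" already present; 6 new (C, T, T, A, A, G)
  "TTATGATGCC" → prefix "TTATGATGC" already present; 1 new (C)
  "TTATGATGATC" → prefix "TTATGATG" already present; 3 new (A, T, C)
  "TCAT" → prefix "T" already present; 3 new (C, A, T)
  "TTAG" → prefix "TTA" already present; 1 new (G)
  "TTATGATGA" → prefix "TTATGATGA" already present; 0 new (none)
Total nodes = 7 + 7 + 4 + 5 + 2 + 3 + 3 + 2 + 3 + 0 + 6 + 1 + 3 + 3 + 1 + 0 = 50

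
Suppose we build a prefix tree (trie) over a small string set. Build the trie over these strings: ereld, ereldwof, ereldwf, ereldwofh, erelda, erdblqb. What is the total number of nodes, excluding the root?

16

Trie structure (* marks end of a word):
(root)
└─ e
   └─ r
      ├─ d
      │  └─ b
      │     └─ l
      │        └─ q
      │           └─ b *
      └─ e
         └─ l
            └─ d *
               ├─ a *
               └─ w
                  ├─ f *
                  └─ o
                     └─ f *
                        └─ h *
Counting every labelled node above: 16.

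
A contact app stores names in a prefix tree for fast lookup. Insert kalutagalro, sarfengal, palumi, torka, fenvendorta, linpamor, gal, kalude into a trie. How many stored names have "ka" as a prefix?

2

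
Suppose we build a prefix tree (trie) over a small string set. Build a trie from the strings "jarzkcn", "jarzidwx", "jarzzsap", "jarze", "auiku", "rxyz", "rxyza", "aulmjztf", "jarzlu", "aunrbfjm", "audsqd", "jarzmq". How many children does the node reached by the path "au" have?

The children of the "au" node are the distinct next characters among strings starting with "au".
Characters that immediately follow "au" among the stored strings: {d, i, l, n}.
That node has 4 child edges.

4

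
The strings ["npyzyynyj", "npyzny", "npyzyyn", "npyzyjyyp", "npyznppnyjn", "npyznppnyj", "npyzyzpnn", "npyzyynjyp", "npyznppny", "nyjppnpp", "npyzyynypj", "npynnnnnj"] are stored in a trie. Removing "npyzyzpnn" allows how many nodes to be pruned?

A node on "npyzyzpnn"'s path can go only if nothing else ends at it or branches off below it.
The suffix "zpnn" (4 nodes) is used only by "npyzyzpnn"; the node for "npyzy" still has the child "y", so pruning stops there.
Nodes removed: 4

4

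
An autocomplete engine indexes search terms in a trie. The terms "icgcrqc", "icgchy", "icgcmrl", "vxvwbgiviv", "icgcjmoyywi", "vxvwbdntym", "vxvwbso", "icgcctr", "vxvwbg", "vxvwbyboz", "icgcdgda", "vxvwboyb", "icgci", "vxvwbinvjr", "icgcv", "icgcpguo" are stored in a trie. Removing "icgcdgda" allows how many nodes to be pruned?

After clearing the end-marker at "icgcdgda", prune upward until reaching a node still needed by another word.
The suffix "dgda" (4 nodes) is used only by "icgcdgda"; the node for "icgc" still has the child "r", so pruning stops there.
Nodes removed: 4

4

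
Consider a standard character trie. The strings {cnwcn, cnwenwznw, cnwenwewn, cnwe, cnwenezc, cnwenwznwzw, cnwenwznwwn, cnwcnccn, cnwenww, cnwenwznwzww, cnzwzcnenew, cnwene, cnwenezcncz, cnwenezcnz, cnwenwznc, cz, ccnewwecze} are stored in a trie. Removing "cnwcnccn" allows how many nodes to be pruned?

3

Walk "cnwcnccn" from the leaf back toward the root, removing each node that no remaining word uses.
The suffix "ccn" (3 nodes) is used only by "cnwcnccn"; "cnwcn" is itself a stored word, so pruning stops there.
Nodes removed: 3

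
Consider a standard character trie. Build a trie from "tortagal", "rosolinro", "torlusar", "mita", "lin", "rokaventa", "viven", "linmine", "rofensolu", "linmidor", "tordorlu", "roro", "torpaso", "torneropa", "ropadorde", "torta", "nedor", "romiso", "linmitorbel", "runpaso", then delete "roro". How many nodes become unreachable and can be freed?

After clearing the end-marker at "roro", prune upward until reaching a node still needed by another word.
The suffix "ro" (2 nodes) is used only by "roro"; the node for "ro" still has the child "s", so pruning stops there.
Nodes removed: 2

2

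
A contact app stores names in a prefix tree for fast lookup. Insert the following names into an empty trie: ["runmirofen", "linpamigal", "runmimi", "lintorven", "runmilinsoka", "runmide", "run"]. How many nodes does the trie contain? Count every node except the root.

37

Trie structure (* marks end of a word):
(root)
├─ l
│  └─ i
│     └─ n
│        ├─ p
│        │  └─ a
│        │     └─ m
│        │        └─ i
│        │           └─ g
│        │              └─ a
│        │                 └─ l *
│        └─ t
│           └─ o
│              └─ r
│                 └─ v
│                    └─ e
│                       └─ n *
└─ r
   └─ u
      └─ n *
         └─ m
            └─ i
               ├─ d
               │  └─ e *
               ├─ l
               │  └─ i
               │     └─ n
               │        └─ s
               │           └─ o
               │              └─ k
               │                 └─ a *
               ├─ m
               │  └─ i *
               └─ r
                  └─ o
                     └─ f
                        └─ e
                           └─ n *
Counting every labelled node above: 37.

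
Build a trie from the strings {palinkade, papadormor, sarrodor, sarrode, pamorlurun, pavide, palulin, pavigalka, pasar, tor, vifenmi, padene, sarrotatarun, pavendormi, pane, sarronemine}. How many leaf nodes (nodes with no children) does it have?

16

A leaf is a node with no children — equivalently, the end of a word that is not a proper prefix of any other stored word.
Those words: "padene", "palinkade", "palulin", "pamorlurun", "pane", "papadormor", "pasar", "pavendormi", "pavide", "pavigalka", "sarrode", "sarrodor", "sarronemine", "sarrotatarun", "tor", "vifenmi"
Leaf count: 16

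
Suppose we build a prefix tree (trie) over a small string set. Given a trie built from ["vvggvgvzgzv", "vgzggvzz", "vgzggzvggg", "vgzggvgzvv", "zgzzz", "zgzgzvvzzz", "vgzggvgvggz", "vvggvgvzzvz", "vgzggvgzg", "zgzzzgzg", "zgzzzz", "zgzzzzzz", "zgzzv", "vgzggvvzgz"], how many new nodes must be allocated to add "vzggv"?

The longest prefix of "vzggv" already in the trie is "v" (length 1).
So 5 − 1 = 4 new nodes.

4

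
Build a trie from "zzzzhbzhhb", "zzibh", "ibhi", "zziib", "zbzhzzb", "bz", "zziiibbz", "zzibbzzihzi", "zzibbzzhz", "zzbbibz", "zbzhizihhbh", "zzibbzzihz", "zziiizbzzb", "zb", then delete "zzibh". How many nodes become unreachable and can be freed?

After clearing the end-marker at "zzibh", prune upward until reaching a node still needed by another word.
The suffix "h" (1 node) is used only by "zzibh"; the node for "zzib" still has the child "b", so pruning stops there.
Nodes removed: 1

1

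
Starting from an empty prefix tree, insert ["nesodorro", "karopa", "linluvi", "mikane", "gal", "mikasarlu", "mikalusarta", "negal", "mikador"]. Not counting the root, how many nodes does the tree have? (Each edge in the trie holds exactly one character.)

49

Trace insertions, counting only characters that open a new branch:
  "nesodorro" → 9 new (n, e, s, o, d, o, r, r, o)
  "karopa" → 6 new (k, a, r, o, p, a)
  "linluvi" → 7 new (l, i, n, l, u, v, i)
  "mikane" → 6 new (m, i, k, a, n, e)
  "gal" → 3 new (g, a, l)
  "mikasarlu" → prefix "mika" already present; 5 new (s, a, r, l, u)
  "mikalusarta" → prefix "mika" already present; 7 new (l, u, s, a, r, t, a)
  "negal" → prefix "ne" already present; 3 new (g, a, l)
  "mikador" → prefix "mika" already present; 3 new (d, o, r)
Total nodes = 9 + 6 + 7 + 6 + 3 + 5 + 7 + 3 + 3 = 49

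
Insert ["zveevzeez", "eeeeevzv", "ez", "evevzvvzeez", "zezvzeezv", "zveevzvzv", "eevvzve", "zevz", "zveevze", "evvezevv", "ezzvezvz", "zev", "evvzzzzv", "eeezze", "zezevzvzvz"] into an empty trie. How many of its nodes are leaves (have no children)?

12

A leaf is a node with no children — equivalently, the end of a word that is not a proper prefix of any other stored word.
Those words: "eeeeevzv", "eeezze", "eevvzve", "evevzvvzeez", "evvezevv", "evvzzzzv", "ezzvezvz", "zevz", "zezevzvzvz", "zezvzeezv", "zveevzeez", "zveevzvzv"
Leaf count: 12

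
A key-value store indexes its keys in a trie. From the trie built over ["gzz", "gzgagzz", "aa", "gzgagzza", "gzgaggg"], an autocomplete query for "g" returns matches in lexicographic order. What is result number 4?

gzz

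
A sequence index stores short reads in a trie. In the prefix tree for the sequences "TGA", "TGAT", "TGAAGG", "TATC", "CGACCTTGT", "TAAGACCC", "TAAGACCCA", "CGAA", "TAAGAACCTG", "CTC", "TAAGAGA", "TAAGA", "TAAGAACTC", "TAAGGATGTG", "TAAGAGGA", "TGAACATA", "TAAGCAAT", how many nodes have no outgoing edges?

Leaves are exactly the stored words that no other stored word extends.
Those words: "CGAA", "CGACCTTGT", "CTC", "TAAGAACCTG", "TAAGAACTC", "TAAGACCCA", "TAAGAGA", "TAAGAGGA", "TAAGCAAT", "TAAGGATGTG", "TATC", "TGAACATA", "TGAAGG", "TGAT"
Leaf count: 14

14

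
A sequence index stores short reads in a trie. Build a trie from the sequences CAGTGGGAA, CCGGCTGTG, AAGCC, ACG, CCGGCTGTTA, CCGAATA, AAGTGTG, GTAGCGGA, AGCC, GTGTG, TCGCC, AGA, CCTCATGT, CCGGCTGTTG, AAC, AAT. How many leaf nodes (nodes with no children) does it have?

16

Leaves are exactly the stored words that no other stored word extends.
Those words: "AAC", "AAGCC", "AAGTGTG", "AAT", "ACG", "AGA", "AGCC", "CAGTGGGAA", "CCGAATA", "CCGGCTGTG", "CCGGCTGTTA", "CCGGCTGTTG", "CCTCATGT", "GTAGCGGA", "GTGTG", "TCGCC"
Leaf count: 16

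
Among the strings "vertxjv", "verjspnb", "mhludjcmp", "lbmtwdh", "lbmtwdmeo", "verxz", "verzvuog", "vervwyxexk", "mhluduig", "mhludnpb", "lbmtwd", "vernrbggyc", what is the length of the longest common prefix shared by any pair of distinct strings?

6

Equivalently: take the maximum, over all pairs, of their longest common prefix length.
"lbmtwd" and "lbmtwdh" agree on "lbmtwd" (6 characters) before diverging; nothing deeper is shared.
Longest shared-prefix length: 6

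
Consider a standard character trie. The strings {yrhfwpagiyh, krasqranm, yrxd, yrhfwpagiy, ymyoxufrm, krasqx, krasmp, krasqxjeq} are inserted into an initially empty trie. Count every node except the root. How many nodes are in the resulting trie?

36

Count nodes per top-level branch (shared prefixes stored once):
  'k'-branch (krasmp, krasqranm, krasqx, krasqxjeq): 15 nodes
  'y'-branch (ymyoxufrm, yrhfwpagiy, yrhfwpagiyh, yrxd): 21 nodes
Sum: 36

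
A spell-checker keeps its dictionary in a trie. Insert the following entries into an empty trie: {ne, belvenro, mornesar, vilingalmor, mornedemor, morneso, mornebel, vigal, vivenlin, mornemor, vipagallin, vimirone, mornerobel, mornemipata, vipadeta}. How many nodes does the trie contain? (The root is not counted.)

Count nodes per top-level branch (shared prefixes stored once):
  'b'-branch (belvenro): 8 nodes
  'm'-branch (mornebel, mornedemor, mornemipata, mornemor, mornerobel, mornesar, morneso): 30 nodes
  'n'-branch (ne): 2 nodes
  'v'-branch (vigal, vilingalmor, vimirone, vipadeta, vipagallin, vivenlin): 38 nodes
Sum: 78

78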